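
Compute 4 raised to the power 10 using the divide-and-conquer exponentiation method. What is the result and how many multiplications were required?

Computing 4^10 by squaring (build up from 4^1; each line after the first costs one multiplication):

4^1 = 4
4^2 = (4^1)^2 = 4^2 = 16
4^4 = (4^2)^2 = 16^2 = 256
4^5 = 4 * 4^4 = 4 * 256 = 1024
4^10 = (4^5)^2 = 1024^2 = 1048576

Result: 1048576
Multiplications needed: 4 (4 lines after 4^1)

4^10 = 1048576. Using exponentiation by squaring, this requires 4 multiplications. The key idea: if the exponent is even, square the half-power; if odd, multiply by the base once.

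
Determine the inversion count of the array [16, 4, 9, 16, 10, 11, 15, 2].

Finding inversions in [16, 4, 9, 16, 10, 11, 15, 2]:

(0, 1): arr[0]=16 > arr[1]=4
(0, 2): arr[0]=16 > arr[2]=9
(0, 4): arr[0]=16 > arr[4]=10
(0, 5): arr[0]=16 > arr[5]=11
(0, 6): arr[0]=16 > arr[6]=15
(0, 7): arr[0]=16 > arr[7]=2
(1, 7): arr[1]=4 > arr[7]=2
(2, 7): arr[2]=9 > arr[7]=2
(3, 4): arr[3]=16 > arr[4]=10
(3, 5): arr[3]=16 > arr[5]=11
(3, 6): arr[3]=16 > arr[6]=15
(3, 7): arr[3]=16 > arr[7]=2
(4, 7): arr[4]=10 > arr[7]=2
(5, 7): arr[5]=11 > arr[7]=2
(6, 7): arr[6]=15 > arr[7]=2

Total inversions: 15

The array has 15 inversion(s): (0,1), (0,2), (0,4), (0,5), (0,6), (0,7), (1,7), (2,7), (3,4), (3,5), (3,6), (3,7), (4,7), (5,7), (6,7). Each pair (i,j) satisfies i < j and arr[i] > arr[j].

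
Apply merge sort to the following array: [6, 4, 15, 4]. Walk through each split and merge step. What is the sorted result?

Merge sort trace:

Split: [6, 4, 15, 4] -> [6, 4] and [15, 4]
  Split: [6, 4] -> [6] and [4]
  Merge: [6] + [4] -> [4, 6]
  Split: [15, 4] -> [15] and [4]
  Merge: [15] + [4] -> [4, 15]
Merge: [4, 6] + [4, 15] -> [4, 4, 6, 15]

Final sorted array: [4, 4, 6, 15]

The merge sort proceeds by recursively splitting the array and merging sorted halves.
After all merges, the sorted array is [4, 4, 6, 15].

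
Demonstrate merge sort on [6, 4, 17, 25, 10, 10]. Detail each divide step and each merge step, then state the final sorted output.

Merge sort trace:

Split: [6, 4, 17, 25, 10, 10] -> [6, 4, 17] and [25, 10, 10]
  Split: [6, 4, 17] -> [6] and [4, 17]
    Split: [4, 17] -> [4] and [17]
    Merge: [4] + [17] -> [4, 17]
  Merge: [6] + [4, 17] -> [4, 6, 17]
  Split: [25, 10, 10] -> [25] and [10, 10]
    Split: [10, 10] -> [10] and [10]
    Merge: [10] + [10] -> [10, 10]
  Merge: [25] + [10, 10] -> [10, 10, 25]
Merge: [4, 6, 17] + [10, 10, 25] -> [4, 6, 10, 10, 17, 25]

Final sorted array: [4, 6, 10, 10, 17, 25]

The merge sort proceeds by recursively splitting the array and merging sorted halves.
After all merges, the sorted array is [4, 6, 10, 10, 17, 25].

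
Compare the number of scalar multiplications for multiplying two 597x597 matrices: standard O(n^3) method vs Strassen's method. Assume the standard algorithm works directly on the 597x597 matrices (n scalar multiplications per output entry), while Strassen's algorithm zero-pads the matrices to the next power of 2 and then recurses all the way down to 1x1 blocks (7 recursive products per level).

Matrix multiplication for 597x597 matrices:

Strassen's algorithm requires power-of-2 dimensions. Pad 597x597 to 1024x1024 (next power of 2).

Standard algorithm: 597^3 = 212776173 multiplications
Strassen's algorithm: 7^(log2(1024)) = 7^10 = 282475249 multiplications
Difference: 212776173 - 282475249 = -69699076 (Strassen uses MORE here due to padding overhead — for small or just-over-power-of-2 n, padding can outweigh the per-level savings)

Standard: 212776173 multiplications (597^3). Strassen: 282475249 multiplications (7^10, after padding to 1024x1024). Strassen reduces 8 recursive multiplications to 7 at each level.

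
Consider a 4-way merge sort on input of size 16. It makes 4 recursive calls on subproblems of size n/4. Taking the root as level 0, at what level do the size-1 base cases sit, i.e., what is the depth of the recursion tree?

For divide and conquer with division factor 4:

Problem sizes at each level:
Level 0: 16
Level 1: 4
Level 2: 1

The root is level 0 and the size-1 base case is level 2 (the tree spans levels 0 through 2, i.e. 3 levels counting the root), so the depth is the number of divisions: log_4(16) = 2

The recursion tree depth is log_4(16) = 2. At each level, the problem size is divided by 4, so it takes 2 divisions to reduce to a base case of size 1. The algorithm makes 4 recursive calls at each level.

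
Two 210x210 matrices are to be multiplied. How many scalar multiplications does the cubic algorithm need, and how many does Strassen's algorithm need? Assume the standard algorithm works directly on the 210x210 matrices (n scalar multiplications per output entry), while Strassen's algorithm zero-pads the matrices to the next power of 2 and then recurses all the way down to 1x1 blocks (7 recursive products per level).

Matrix multiplication for 210x210 matrices:

Strassen's algorithm requires power-of-2 dimensions. Pad 210x210 to 256x256 (next power of 2).

Standard algorithm: 210^3 = 9261000 multiplications
Strassen's algorithm: 7^(log2(256)) = 7^8 = 5764801 multiplications
Savings: 9261000 - 5764801 = 3496199 multiplications

Standard: 9261000 multiplications (210^3). Strassen: 5764801 multiplications (7^8, after padding to 256x256). Strassen reduces 8 recursive multiplications to 7 at each level.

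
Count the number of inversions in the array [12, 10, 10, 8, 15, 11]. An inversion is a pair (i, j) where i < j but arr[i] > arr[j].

Finding inversions in [12, 10, 10, 8, 15, 11]:

(0, 1): arr[0]=12 > arr[1]=10
(0, 2): arr[0]=12 > arr[2]=10
(0, 3): arr[0]=12 > arr[3]=8
(0, 5): arr[0]=12 > arr[5]=11
(1, 3): arr[1]=10 > arr[3]=8
(2, 3): arr[2]=10 > arr[3]=8
(4, 5): arr[4]=15 > arr[5]=11

Total inversions: 7

The array has 7 inversion(s): (0,1), (0,2), (0,3), (0,5), (1,3), (2,3), (4,5). Each pair (i,j) satisfies i < j and arr[i] > arr[j].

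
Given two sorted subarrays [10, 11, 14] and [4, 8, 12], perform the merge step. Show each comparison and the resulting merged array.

Merging process:

Compare 10 vs 4: take 4 from right. Merged: [4]
Compare 10 vs 8: take 8 from right. Merged: [4, 8]
Compare 10 vs 12: take 10 from left. Merged: [4, 8, 10]
Compare 11 vs 12: take 11 from left. Merged: [4, 8, 10, 11]
Compare 14 vs 12: take 12 from right. Merged: [4, 8, 10, 11, 12]
Append remaining from left: [14]. Merged: [4, 8, 10, 11, 12, 14]

Final merged array: [4, 8, 10, 11, 12, 14]
Total comparisons: 5

The merged array is [4, 8, 10, 11, 12, 14], requiring 5 comparisons. The merge step runs in O(n) time where n is the total number of elements.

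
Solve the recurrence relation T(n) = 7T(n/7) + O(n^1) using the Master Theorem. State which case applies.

Master Theorem for T(n) = 7T(n/7) + O(n^1):

a = 7, b = 7, c = 1
log_b(a) = log_7(7) = 1.0000

Case 2: c = 1 = log_7(7) = 1.0000
T(n) = O(n^1 log n) = O(n log n)

For T(n) = 7T(n/7) + O(n^1): log_7(7) = 1.0000. This is Case 2 of the Master Theorem (c = log_b(a), equal work at all levels), giving O(n log n).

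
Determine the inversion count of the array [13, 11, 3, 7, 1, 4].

Finding inversions in [13, 11, 3, 7, 1, 4]:

(0, 1): arr[0]=13 > arr[1]=11
(0, 2): arr[0]=13 > arr[2]=3
(0, 3): arr[0]=13 > arr[3]=7
(0, 4): arr[0]=13 > arr[4]=1
(0, 5): arr[0]=13 > arr[5]=4
(1, 2): arr[1]=11 > arr[2]=3
(1, 3): arr[1]=11 > arr[3]=7
(1, 4): arr[1]=11 > arr[4]=1
(1, 5): arr[1]=11 > arr[5]=4
(2, 4): arr[2]=3 > arr[4]=1
(3, 4): arr[3]=7 > arr[4]=1
(3, 5): arr[3]=7 > arr[5]=4

Total inversions: 12

The array has 12 inversion(s): (0,1), (0,2), (0,3), (0,4), (0,5), (1,2), (1,3), (1,4), (1,5), (2,4), (3,4), (3,5). Each pair (i,j) satisfies i < j and arr[i] > arr[j].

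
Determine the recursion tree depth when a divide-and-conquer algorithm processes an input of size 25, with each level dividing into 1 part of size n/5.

For divide and conquer with division factor 5:

Problem sizes at each level:
Level 0: 25
Level 1: 5
Level 2: 1

The root is level 0 and the size-1 base case is level 2 (the tree spans levels 0 through 2, i.e. 3 levels counting the root), so the depth is the number of divisions: log_5(25) = 2

The recursion tree depth is log_5(25) = 2. At each level, the problem size is divided by 5, so it takes 2 divisions to reduce to a base case of size 1. The algorithm makes 1 recursive call at each level.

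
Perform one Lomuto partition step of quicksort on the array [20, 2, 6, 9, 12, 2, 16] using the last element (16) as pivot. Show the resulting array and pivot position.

Lomuto partition with pivot = 16:

Initial array: [20, 2, 6, 9, 12, 2, 16]

arr[0]=20 > 16: no swap
arr[1]=2 <= 16: swap with position 0, array becomes [2, 20, 6, 9, 12, 2, 16]
arr[2]=6 <= 16: swap with position 1, array becomes [2, 6, 20, 9, 12, 2, 16]
arr[3]=9 <= 16: swap with position 2, array becomes [2, 6, 9, 20, 12, 2, 16]
arr[4]=12 <= 16: swap with position 3, array becomes [2, 6, 9, 12, 20, 2, 16]
arr[5]=2 <= 16: swap with position 4, array becomes [2, 6, 9, 12, 2, 20, 16]

Place pivot at position 5: [2, 6, 9, 12, 2, 16, 20]
Pivot position: 5

After partitioning with pivot 16, the array becomes [2, 6, 9, 12, 2, 16, 20]. The pivot is placed at index 5. All elements to the left of the pivot are <= 16, and all elements to the right are > 16.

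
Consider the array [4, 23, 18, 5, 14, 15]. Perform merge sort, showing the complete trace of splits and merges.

Merge sort trace:

Split: [4, 23, 18, 5, 14, 15] -> [4, 23, 18] and [5, 14, 15]
  Split: [4, 23, 18] -> [4] and [23, 18]
    Split: [23, 18] -> [23] and [18]
    Merge: [23] + [18] -> [18, 23]
  Merge: [4] + [18, 23] -> [4, 18, 23]
  Split: [5, 14, 15] -> [5] and [14, 15]
    Split: [14, 15] -> [14] and [15]
    Merge: [14] + [15] -> [14, 15]
  Merge: [5] + [14, 15] -> [5, 14, 15]
Merge: [4, 18, 23] + [5, 14, 15] -> [4, 5, 14, 15, 18, 23]

Final sorted array: [4, 5, 14, 15, 18, 23]

The merge sort proceeds by recursively splitting the array and merging sorted halves.
After all merges, the sorted array is [4, 5, 14, 15, 18, 23].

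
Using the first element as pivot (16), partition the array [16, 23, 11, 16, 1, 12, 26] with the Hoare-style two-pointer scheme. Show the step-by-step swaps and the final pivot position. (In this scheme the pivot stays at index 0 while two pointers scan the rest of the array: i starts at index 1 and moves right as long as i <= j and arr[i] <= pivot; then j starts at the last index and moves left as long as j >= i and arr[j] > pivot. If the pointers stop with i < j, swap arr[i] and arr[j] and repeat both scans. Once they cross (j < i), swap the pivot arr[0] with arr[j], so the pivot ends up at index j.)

Hoare-style two-pointer partition with pivot = 16:

Initial array: [16, 23, 11, 16, 1, 12, 26]

Pointers start at i = 1, j = 6.
i stops at index 1 (arr[1]=23 > 16), j stops at index 5 (arr[5]=12 <= 16): swap arr[1] and arr[5], array becomes [16, 12, 11, 16, 1, 23, 26]
i ends at 5, j ends at 4: the pointers have crossed (j < i), so scanning stops.

Swap pivot arr[0] with arr[4] to place pivot at position 4: [1, 12, 11, 16, 16, 23, 26]
Pivot position: 4

After partitioning with pivot 16, the array becomes [1, 12, 11, 16, 16, 23, 26]. The pivot is placed at index 4. All elements to the left of the pivot are <= 16, and all elements to the right are > 16.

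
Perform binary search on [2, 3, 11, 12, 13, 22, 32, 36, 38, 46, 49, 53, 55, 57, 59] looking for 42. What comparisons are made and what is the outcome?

Binary search for 42 in [2, 3, 11, 12, 13, 22, 32, 36, 38, 46, 49, 53, 55, 57, 59]:

lo=0, hi=14, mid=7, arr[mid]=36 -> 36 < 42, search right half
lo=8, hi=14, mid=11, arr[mid]=53 -> 53 > 42, search left half
lo=8, hi=10, mid=9, arr[mid]=46 -> 46 > 42, search left half
lo=8, hi=8, mid=8, arr[mid]=38 -> 38 < 42, search right half
lo=9 > hi=8, target 42 not found

Binary search determines that 42 is not in the array after 4 comparisons. The search space was exhausted without finding the target.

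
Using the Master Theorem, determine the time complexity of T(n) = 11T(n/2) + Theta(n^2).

Master Theorem for T(n) = 11T(n/2) + O(n^2):

a = 11, b = 2, c = 2
log_b(a) = log_2(11) = 3.4594

Case 1: c = 2 < log_2(11) = 3.4594
T(n) = O(n^(log_2 11))

For T(n) = 11T(n/2) + O(n^2): log_2(11) = 3.4594. This is Case 1 of the Master Theorem (c < log_b(a), work dominated by leaves), giving O(n^(log_2 11)).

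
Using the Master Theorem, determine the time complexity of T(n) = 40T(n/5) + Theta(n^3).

Master Theorem for T(n) = 40T(n/5) + O(n^3):

a = 40, b = 5, c = 3
log_b(a) = log_5(40) = 2.2920

Case 3: c = 3 > log_5(40) = 2.2920
T(n) = O(n^3) = O(n^3)

For T(n) = 40T(n/5) + O(n^3): log_5(40) = 2.2920. This is Case 3 of the Master Theorem (c > log_b(a), work dominated by root), giving O(n^3).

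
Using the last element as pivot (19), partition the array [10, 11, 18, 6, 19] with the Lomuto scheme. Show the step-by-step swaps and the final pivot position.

Lomuto partition with pivot = 19:

Initial array: [10, 11, 18, 6, 19]

arr[0]=10 <= 19: swap with position 0, array becomes [10, 11, 18, 6, 19]
arr[1]=11 <= 19: swap with position 1, array becomes [10, 11, 18, 6, 19]
arr[2]=18 <= 19: swap with position 2, array becomes [10, 11, 18, 6, 19]
arr[3]=6 <= 19: swap with position 3, array becomes [10, 11, 18, 6, 19]

Place pivot at position 4: [10, 11, 18, 6, 19]
Pivot position: 4

After partitioning with pivot 19, the array becomes [10, 11, 18, 6, 19]. The pivot is placed at index 4. All elements to the left of the pivot are <= 19, and all elements to the right are > 19.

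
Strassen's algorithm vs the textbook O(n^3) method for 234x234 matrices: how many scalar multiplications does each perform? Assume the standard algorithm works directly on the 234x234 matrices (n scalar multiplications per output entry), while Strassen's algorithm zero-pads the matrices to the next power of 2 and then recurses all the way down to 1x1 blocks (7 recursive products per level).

Matrix multiplication for 234x234 matrices:

Strassen's algorithm requires power-of-2 dimensions. Pad 234x234 to 256x256 (next power of 2).

Standard algorithm: 234^3 = 12812904 multiplications
Strassen's algorithm: 7^(log2(256)) = 7^8 = 5764801 multiplications
Savings: 12812904 - 5764801 = 7048103 multiplications

Standard: 12812904 multiplications (234^3). Strassen: 5764801 multiplications (7^8, after padding to 256x256). Strassen reduces 8 recursive multiplications to 7 at each level.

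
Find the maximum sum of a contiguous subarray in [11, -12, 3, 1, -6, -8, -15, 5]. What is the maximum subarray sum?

Using Kadane's algorithm on [11, -12, 3, 1, -6, -8, -15, 5]:

Scanning through the array:
Position 1 (value -12): max_ending_here = -1, max_so_far = 11
Position 2 (value 3): max_ending_here = 3, max_so_far = 11
Position 3 (value 1): max_ending_here = 4, max_so_far = 11
Position 4 (value -6): max_ending_here = -2, max_so_far = 11
Position 5 (value -8): max_ending_here = -8, max_so_far = 11
Position 6 (value -15): max_ending_here = -15, max_so_far = 11
Position 7 (value 5): max_ending_here = 5, max_so_far = 11

Maximum subarray: [11]
Maximum sum: 11

The maximum subarray is [11] with sum 11. This subarray runs from index 0 to index 0.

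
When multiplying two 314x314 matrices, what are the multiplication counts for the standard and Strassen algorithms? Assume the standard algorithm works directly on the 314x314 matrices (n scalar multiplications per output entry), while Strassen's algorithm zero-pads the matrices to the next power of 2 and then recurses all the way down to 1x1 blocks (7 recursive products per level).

Matrix multiplication for 314x314 matrices:

Strassen's algorithm requires power-of-2 dimensions. Pad 314x314 to 512x512 (next power of 2).

Standard algorithm: 314^3 = 30959144 multiplications
Strassen's algorithm: 7^(log2(512)) = 7^9 = 40353607 multiplications
Difference: 30959144 - 40353607 = -9394463 (Strassen uses MORE here due to padding overhead — for small or just-over-power-of-2 n, padding can outweigh the per-level savings)

Standard: 30959144 multiplications (314^3). Strassen: 40353607 multiplications (7^9, after padding to 512x512). Strassen reduces 8 recursive multiplications to 7 at each level.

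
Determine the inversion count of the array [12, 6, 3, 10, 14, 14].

Finding inversions in [12, 6, 3, 10, 14, 14]:

(0, 1): arr[0]=12 > arr[1]=6
(0, 2): arr[0]=12 > arr[2]=3
(0, 3): arr[0]=12 > arr[3]=10
(1, 2): arr[1]=6 > arr[2]=3

Total inversions: 4

The array has 4 inversion(s): (0,1), (0,2), (0,3), (1,2). Each pair (i,j) satisfies i < j and arr[i] > arr[j].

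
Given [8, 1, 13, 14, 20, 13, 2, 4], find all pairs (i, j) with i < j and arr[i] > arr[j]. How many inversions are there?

Finding inversions in [8, 1, 13, 14, 20, 13, 2, 4]:

(0, 1): arr[0]=8 > arr[1]=1
(0, 6): arr[0]=8 > arr[6]=2
(0, 7): arr[0]=8 > arr[7]=4
(2, 6): arr[2]=13 > arr[6]=2
(2, 7): arr[2]=13 > arr[7]=4
(3, 5): arr[3]=14 > arr[5]=13
(3, 6): arr[3]=14 > arr[6]=2
(3, 7): arr[3]=14 > arr[7]=4
(4, 5): arr[4]=20 > arr[5]=13
(4, 6): arr[4]=20 > arr[6]=2
(4, 7): arr[4]=20 > arr[7]=4
(5, 6): arr[5]=13 > arr[6]=2
(5, 7): arr[5]=13 > arr[7]=4

Total inversions: 13

The array has 13 inversion(s): (0,1), (0,6), (0,7), (2,6), (2,7), (3,5), (3,6), (3,7), (4,5), (4,6), (4,7), (5,6), (5,7). Each pair (i,j) satisfies i < j and arr[i] > arr[j].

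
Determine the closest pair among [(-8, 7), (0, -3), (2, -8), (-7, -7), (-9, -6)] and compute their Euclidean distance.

Computing all pairwise distances among 5 points:

d((-8, 7), (0, -3)) = 12.8062
d((-8, 7), (2, -8)) = 18.0278
d((-8, 7), (-7, -7)) = 14.0357
d((-8, 7), (-9, -6)) = 13.0384
d((0, -3), (2, -8)) = 5.3852
d((0, -3), (-7, -7)) = 8.0623
d((0, -3), (-9, -6)) = 9.4868
d((2, -8), (-7, -7)) = 9.0554
d((2, -8), (-9, -6)) = 11.1803
d((-7, -7), (-9, -6)) = 2.2361 <-- minimum

Closest pair: (-7, -7) and (-9, -6) with distance 2.2361

The closest pair is (-7, -7) and (-9, -6) with Euclidean distance 2.2361. For 5 points, brute-force pairwise comparison is shown above. For large n, the divide-and-conquer algorithm (sort by x, recurse on halves, check the dividing strip) achieves O(n log n).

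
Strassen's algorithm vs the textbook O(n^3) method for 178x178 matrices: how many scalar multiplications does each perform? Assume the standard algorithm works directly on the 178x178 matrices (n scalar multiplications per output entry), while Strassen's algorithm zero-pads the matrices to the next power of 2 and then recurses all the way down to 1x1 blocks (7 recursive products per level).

Matrix multiplication for 178x178 matrices:

Strassen's algorithm requires power-of-2 dimensions. Pad 178x178 to 256x256 (next power of 2).

Standard algorithm: 178^3 = 5639752 multiplications
Strassen's algorithm: 7^(log2(256)) = 7^8 = 5764801 multiplications
Difference: 5639752 - 5764801 = -125049 (Strassen uses MORE here due to padding overhead — for small or just-over-power-of-2 n, padding can outweigh the per-level savings)

Standard: 5639752 multiplications (178^3). Strassen: 5764801 multiplications (7^8, after padding to 256x256). Strassen reduces 8 recursive multiplications to 7 at each level.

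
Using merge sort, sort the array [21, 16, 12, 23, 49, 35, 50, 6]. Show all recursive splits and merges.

Merge sort trace:

Split: [21, 16, 12, 23, 49, 35, 50, 6] -> [21, 16, 12, 23] and [49, 35, 50, 6]
  Split: [21, 16, 12, 23] -> [21, 16] and [12, 23]
    Split: [21, 16] -> [21] and [16]
    Merge: [21] + [16] -> [16, 21]
    Split: [12, 23] -> [12] and [23]
    Merge: [12] + [23] -> [12, 23]
  Merge: [16, 21] + [12, 23] -> [12, 16, 21, 23]
  Split: [49, 35, 50, 6] -> [49, 35] and [50, 6]
    Split: [49, 35] -> [49] and [35]
    Merge: [49] + [35] -> [35, 49]
    Split: [50, 6] -> [50] and [6]
    Merge: [50] + [6] -> [6, 50]
  Merge: [35, 49] + [6, 50] -> [6, 35, 49, 50]
Merge: [12, 16, 21, 23] + [6, 35, 49, 50] -> [6, 12, 16, 21, 23, 35, 49, 50]

Final sorted array: [6, 12, 16, 21, 23, 35, 49, 50]

The merge sort proceeds by recursively splitting the array and merging sorted halves.
After all merges, the sorted array is [6, 12, 16, 21, 23, 35, 49, 50].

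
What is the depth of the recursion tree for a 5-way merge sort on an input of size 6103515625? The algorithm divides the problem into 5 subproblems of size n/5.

For divide and conquer with division factor 5:

Problem sizes at each level:
Level 0: 6103515625
Level 1: 1220703125
Level 2: 244140625
Level 3: 48828125
Level 4: 9765625
Level 5: 1953125
Level 6: 390625
Level 7: 78125
Level 8: 15625
Level 9: 3125
Level 10: 625
Level 11: 125
Level 12: 25
Level 13: 5
Level 14: 1

The root is level 0 and the size-1 base case is level 14 (the tree spans levels 0 through 14, i.e. 15 levels counting the root), so the depth is the number of divisions: log_5(6103515625) = 14

The recursion tree depth is log_5(6103515625) = 14. At each level, the problem size is divided by 5, so it takes 14 divisions to reduce to a base case of size 1. The algorithm makes 5 recursive calls at each level.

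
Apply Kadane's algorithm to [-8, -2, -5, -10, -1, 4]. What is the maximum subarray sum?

Using Kadane's algorithm on [-8, -2, -5, -10, -1, 4]:

Scanning through the array:
Position 1 (value -2): max_ending_here = -2, max_so_far = -2
Position 2 (value -5): max_ending_here = -5, max_so_far = -2
Position 3 (value -10): max_ending_here = -10, max_so_far = -2
Position 4 (value -1): max_ending_here = -1, max_so_far = -1
Position 5 (value 4): max_ending_here = 4, max_so_far = 4

Maximum subarray: [4]
Maximum sum: 4

The maximum subarray is [4] with sum 4. This subarray runs from index 5 to index 5.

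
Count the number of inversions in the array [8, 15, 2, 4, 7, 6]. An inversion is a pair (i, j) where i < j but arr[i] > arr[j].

Finding inversions in [8, 15, 2, 4, 7, 6]:

(0, 2): arr[0]=8 > arr[2]=2
(0, 3): arr[0]=8 > arr[3]=4
(0, 4): arr[0]=8 > arr[4]=7
(0, 5): arr[0]=8 > arr[5]=6
(1, 2): arr[1]=15 > arr[2]=2
(1, 3): arr[1]=15 > arr[3]=4
(1, 4): arr[1]=15 > arr[4]=7
(1, 5): arr[1]=15 > arr[5]=6
(4, 5): arr[4]=7 > arr[5]=6

Total inversions: 9

The array has 9 inversion(s): (0,2), (0,3), (0,4), (0,5), (1,2), (1,3), (1,4), (1,5), (4,5). Each pair (i,j) satisfies i < j and arr[i] > arr[j].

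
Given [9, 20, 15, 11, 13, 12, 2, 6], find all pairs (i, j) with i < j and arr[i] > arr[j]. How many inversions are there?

Finding inversions in [9, 20, 15, 11, 13, 12, 2, 6]:

(0, 6): arr[0]=9 > arr[6]=2
(0, 7): arr[0]=9 > arr[7]=6
(1, 2): arr[1]=20 > arr[2]=15
(1, 3): arr[1]=20 > arr[3]=11
(1, 4): arr[1]=20 > arr[4]=13
(1, 5): arr[1]=20 > arr[5]=12
(1, 6): arr[1]=20 > arr[6]=2
(1, 7): arr[1]=20 > arr[7]=6
(2, 3): arr[2]=15 > arr[3]=11
(2, 4): arr[2]=15 > arr[4]=13
(2, 5): arr[2]=15 > arr[5]=12
(2, 6): arr[2]=15 > arr[6]=2
(2, 7): arr[2]=15 > arr[7]=6
(3, 6): arr[3]=11 > arr[6]=2
(3, 7): arr[3]=11 > arr[7]=6
(4, 5): arr[4]=13 > arr[5]=12
(4, 6): arr[4]=13 > arr[6]=2
(4, 7): arr[4]=13 > arr[7]=6
(5, 6): arr[5]=12 > arr[6]=2
(5, 7): arr[5]=12 > arr[7]=6

Total inversions: 20

The array has 20 inversion(s): (0,6), (0,7), (1,2), (1,3), (1,4), (1,5), (1,6), (1,7), (2,3), (2,4), (2,5), (2,6), (2,7), (3,6), (3,7), (4,5), (4,6), (4,7), (5,6), (5,7). Each pair (i,j) satisfies i < j and arr[i] > arr[j].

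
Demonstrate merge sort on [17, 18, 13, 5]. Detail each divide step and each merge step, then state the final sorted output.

Merge sort trace:

Split: [17, 18, 13, 5] -> [17, 18] and [13, 5]
  Split: [17, 18] -> [17] and [18]
  Merge: [17] + [18] -> [17, 18]
  Split: [13, 5] -> [13] and [5]
  Merge: [13] + [5] -> [5, 13]
Merge: [17, 18] + [5, 13] -> [5, 13, 17, 18]

Final sorted array: [5, 13, 17, 18]

The merge sort proceeds by recursively splitting the array and merging sorted halves.
After all merges, the sorted array is [5, 13, 17, 18].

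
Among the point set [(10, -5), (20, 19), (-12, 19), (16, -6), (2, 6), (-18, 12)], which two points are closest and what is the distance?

Computing all pairwise distances among 6 points:

d((10, -5), (20, 19)) = 26.0
d((10, -5), (-12, 19)) = 32.5576
d((10, -5), (16, -6)) = 6.0828 <-- minimum
d((10, -5), (2, 6)) = 13.6015
d((10, -5), (-18, 12)) = 32.7567
d((20, 19), (-12, 19)) = 32.0
d((20, 19), (16, -6)) = 25.318
d((20, 19), (2, 6)) = 22.2036
d((20, 19), (-18, 12)) = 38.6394
d((-12, 19), (16, -6)) = 37.5366
d((-12, 19), (2, 6)) = 19.105
d((-12, 19), (-18, 12)) = 9.2195
d((16, -6), (2, 6)) = 18.4391
d((16, -6), (-18, 12)) = 38.4708
d((2, 6), (-18, 12)) = 20.8806

Closest pair: (10, -5) and (16, -6) with distance 6.0828

The closest pair is (10, -5) and (16, -6) with Euclidean distance 6.0828. For 6 points, brute-force pairwise comparison is shown above. For large n, the divide-and-conquer algorithm (sort by x, recurse on halves, check the dividing strip) achieves O(n log n).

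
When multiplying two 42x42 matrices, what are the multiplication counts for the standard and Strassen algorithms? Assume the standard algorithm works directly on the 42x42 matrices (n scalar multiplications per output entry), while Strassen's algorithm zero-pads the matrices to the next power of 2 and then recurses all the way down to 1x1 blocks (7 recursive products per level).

Matrix multiplication for 42x42 matrices:

Strassen's algorithm requires power-of-2 dimensions. Pad 42x42 to 64x64 (next power of 2).

Standard algorithm: 42^3 = 74088 multiplications
Strassen's algorithm: 7^(log2(64)) = 7^6 = 117649 multiplications
Difference: 74088 - 117649 = -43561 (Strassen uses MORE here due to padding overhead — for small or just-over-power-of-2 n, padding can outweigh the per-level savings)

Standard: 74088 multiplications (42^3). Strassen: 117649 multiplications (7^6, after padding to 64x64). Strassen reduces 8 recursive multiplications to 7 at each level.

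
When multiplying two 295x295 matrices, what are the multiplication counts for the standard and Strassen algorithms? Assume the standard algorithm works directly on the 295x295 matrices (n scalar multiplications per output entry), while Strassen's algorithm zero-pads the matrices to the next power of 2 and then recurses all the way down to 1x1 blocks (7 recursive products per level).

Matrix multiplication for 295x295 matrices:

Strassen's algorithm requires power-of-2 dimensions. Pad 295x295 to 512x512 (next power of 2).

Standard algorithm: 295^3 = 25672375 multiplications
Strassen's algorithm: 7^(log2(512)) = 7^9 = 40353607 multiplications
Difference: 25672375 - 40353607 = -14681232 (Strassen uses MORE here due to padding overhead — for small or just-over-power-of-2 n, padding can outweigh the per-level savings)

Standard: 25672375 multiplications (295^3). Strassen: 40353607 multiplications (7^9, after padding to 512x512). Strassen reduces 8 recursive multiplications to 7 at each level.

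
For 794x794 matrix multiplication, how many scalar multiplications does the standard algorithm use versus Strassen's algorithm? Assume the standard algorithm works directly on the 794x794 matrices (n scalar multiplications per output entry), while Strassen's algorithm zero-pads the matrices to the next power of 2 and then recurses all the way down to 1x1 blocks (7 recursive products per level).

Matrix multiplication for 794x794 matrices:

Strassen's algorithm requires power-of-2 dimensions. Pad 794x794 to 1024x1024 (next power of 2).

Standard algorithm: 794^3 = 500566184 multiplications
Strassen's algorithm: 7^(log2(1024)) = 7^10 = 282475249 multiplications
Savings: 500566184 - 282475249 = 218090935 multiplications

Standard: 500566184 multiplications (794^3). Strassen: 282475249 multiplications (7^10, after padding to 1024x1024). Strassen reduces 8 recursive multiplications to 7 at each level.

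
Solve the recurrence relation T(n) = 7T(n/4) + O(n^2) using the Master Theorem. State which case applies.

Master Theorem for T(n) = 7T(n/4) + O(n^2):

a = 7, b = 4, c = 2
log_b(a) = log_4(7) = 1.4037

Case 3: c = 2 > log_4(7) = 1.4037
T(n) = O(n^2) = O(n^2)

For T(n) = 7T(n/4) + O(n^2): log_4(7) = 1.4037. This is Case 3 of the Master Theorem (c > log_b(a), work dominated by root), giving O(n^2).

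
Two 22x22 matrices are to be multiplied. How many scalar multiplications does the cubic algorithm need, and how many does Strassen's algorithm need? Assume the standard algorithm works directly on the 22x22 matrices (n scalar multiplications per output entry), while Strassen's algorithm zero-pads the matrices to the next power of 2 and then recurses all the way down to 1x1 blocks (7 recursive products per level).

Matrix multiplication for 22x22 matrices:

Strassen's algorithm requires power-of-2 dimensions. Pad 22x22 to 32x32 (next power of 2).

Standard algorithm: 22^3 = 10648 multiplications
Strassen's algorithm: 7^(log2(32)) = 7^5 = 16807 multiplications
Difference: 10648 - 16807 = -6159 (Strassen uses MORE here due to padding overhead — for small or just-over-power-of-2 n, padding can outweigh the per-level savings)

Standard: 10648 multiplications (22^3). Strassen: 16807 multiplications (7^5, after padding to 32x32). Strassen reduces 8 recursive multiplications to 7 at each level.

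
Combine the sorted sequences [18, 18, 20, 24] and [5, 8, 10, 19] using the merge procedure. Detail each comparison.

Merging process:

Compare 18 vs 5: take 5 from right. Merged: [5]
Compare 18 vs 8: take 8 from right. Merged: [5, 8]
Compare 18 vs 10: take 10 from right. Merged: [5, 8, 10]
Compare 18 vs 19: take 18 from left. Merged: [5, 8, 10, 18]
Compare 18 vs 19: take 18 from left. Merged: [5, 8, 10, 18, 18]
Compare 20 vs 19: take 19 from right. Merged: [5, 8, 10, 18, 18, 19]
Append remaining from left: [20, 24]. Merged: [5, 8, 10, 18, 18, 19, 20, 24]

Final merged array: [5, 8, 10, 18, 18, 19, 20, 24]
Total comparisons: 6

The merged array is [5, 8, 10, 18, 18, 19, 20, 24], requiring 6 comparisons. The merge step runs in O(n) time where n is the total number of elements.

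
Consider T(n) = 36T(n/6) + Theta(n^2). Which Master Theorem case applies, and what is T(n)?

Master Theorem for T(n) = 36T(n/6) + O(n^2):

a = 36, b = 6, c = 2
log_b(a) = log_6(36) = 2.0000

Case 2: c = 2 = log_6(36) = 2.0000
T(n) = O(n^2 log n) = O(n^2 log n)

For T(n) = 36T(n/6) + O(n^2): log_6(36) = 2.0000. This is Case 2 of the Master Theorem (c = log_b(a), equal work at all levels), giving O(n^2 log n).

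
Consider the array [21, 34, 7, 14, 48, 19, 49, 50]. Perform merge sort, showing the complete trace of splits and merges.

Merge sort trace:

Split: [21, 34, 7, 14, 48, 19, 49, 50] -> [21, 34, 7, 14] and [48, 19, 49, 50]
  Split: [21, 34, 7, 14] -> [21, 34] and [7, 14]
    Split: [21, 34] -> [21] and [34]
    Merge: [21] + [34] -> [21, 34]
    Split: [7, 14] -> [7] and [14]
    Merge: [7] + [14] -> [7, 14]
  Merge: [21, 34] + [7, 14] -> [7, 14, 21, 34]
  Split: [48, 19, 49, 50] -> [48, 19] and [49, 50]
    Split: [48, 19] -> [48] and [19]
    Merge: [48] + [19] -> [19, 48]
    Split: [49, 50] -> [49] and [50]
    Merge: [49] + [50] -> [49, 50]
  Merge: [19, 48] + [49, 50] -> [19, 48, 49, 50]
Merge: [7, 14, 21, 34] + [19, 48, 49, 50] -> [7, 14, 19, 21, 34, 48, 49, 50]

Final sorted array: [7, 14, 19, 21, 34, 48, 49, 50]

The merge sort proceeds by recursively splitting the array and merging sorted halves.
After all merges, the sorted array is [7, 14, 19, 21, 34, 48, 49, 50].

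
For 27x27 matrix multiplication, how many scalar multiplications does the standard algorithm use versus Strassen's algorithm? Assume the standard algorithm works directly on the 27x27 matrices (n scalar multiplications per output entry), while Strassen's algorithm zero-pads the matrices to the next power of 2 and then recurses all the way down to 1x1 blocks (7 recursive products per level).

Matrix multiplication for 27x27 matrices:

Strassen's algorithm requires power-of-2 dimensions. Pad 27x27 to 32x32 (next power of 2).

Standard algorithm: 27^3 = 19683 multiplications
Strassen's algorithm: 7^(log2(32)) = 7^5 = 16807 multiplications
Savings: 19683 - 16807 = 2876 multiplications

Standard: 19683 multiplications (27^3). Strassen: 16807 multiplications (7^5, after padding to 32x32). Strassen reduces 8 recursive multiplications to 7 at each level.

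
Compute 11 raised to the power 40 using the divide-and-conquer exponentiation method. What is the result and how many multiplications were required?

Computing 11^40 by squaring (build up from 11^1; each line after the first costs one multiplication):

11^1 = 11
11^2 = (11^1)^2 = 11^2 = 121
11^4 = (11^2)^2 = 121^2 = 14641
11^5 = 11 * 11^4 = 11 * 14641 = 161051
11^10 = (11^5)^2 = 161051^2 = 25937424601
11^20 = (11^10)^2 = 25937424601^2 = 672749994932560009201
11^40 = (11^20)^2 = 672749994932560009201^2 = 452592555681759518058893560348969204658401

Result: 452592555681759518058893560348969204658401
Multiplications needed: 6 (6 lines after 11^1)

11^40 = 452592555681759518058893560348969204658401. Using exponentiation by squaring, this requires 6 multiplications. The key idea: if the exponent is even, square the half-power; if odd, multiply by the base once.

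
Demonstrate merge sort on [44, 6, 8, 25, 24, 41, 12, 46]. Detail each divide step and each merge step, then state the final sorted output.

Merge sort trace:

Split: [44, 6, 8, 25, 24, 41, 12, 46] -> [44, 6, 8, 25] and [24, 41, 12, 46]
  Split: [44, 6, 8, 25] -> [44, 6] and [8, 25]
    Split: [44, 6] -> [44] and [6]
    Merge: [44] + [6] -> [6, 44]
    Split: [8, 25] -> [8] and [25]
    Merge: [8] + [25] -> [8, 25]
  Merge: [6, 44] + [8, 25] -> [6, 8, 25, 44]
  Split: [24, 41, 12, 46] -> [24, 41] and [12, 46]
    Split: [24, 41] -> [24] and [41]
    Merge: [24] + [41] -> [24, 41]
    Split: [12, 46] -> [12] and [46]
    Merge: [12] + [46] -> [12, 46]
  Merge: [24, 41] + [12, 46] -> [12, 24, 41, 46]
Merge: [6, 8, 25, 44] + [12, 24, 41, 46] -> [6, 8, 12, 24, 25, 41, 44, 46]

Final sorted array: [6, 8, 12, 24, 25, 41, 44, 46]

The merge sort proceeds by recursively splitting the array and merging sorted halves.
After all merges, the sorted array is [6, 8, 12, 24, 25, 41, 44, 46].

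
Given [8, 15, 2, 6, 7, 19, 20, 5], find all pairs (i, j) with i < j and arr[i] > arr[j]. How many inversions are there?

Finding inversions in [8, 15, 2, 6, 7, 19, 20, 5]:

(0, 2): arr[0]=8 > arr[2]=2
(0, 3): arr[0]=8 > arr[3]=6
(0, 4): arr[0]=8 > arr[4]=7
(0, 7): arr[0]=8 > arr[7]=5
(1, 2): arr[1]=15 > arr[2]=2
(1, 3): arr[1]=15 > arr[3]=6
(1, 4): arr[1]=15 > arr[4]=7
(1, 7): arr[1]=15 > arr[7]=5
(3, 7): arr[3]=6 > arr[7]=5
(4, 7): arr[4]=7 > arr[7]=5
(5, 7): arr[5]=19 > arr[7]=5
(6, 7): arr[6]=20 > arr[7]=5

Total inversions: 12

The array has 12 inversion(s): (0,2), (0,3), (0,4), (0,7), (1,2), (1,3), (1,4), (1,7), (3,7), (4,7), (5,7), (6,7). Each pair (i,j) satisfies i < j and arr[i] > arr[j].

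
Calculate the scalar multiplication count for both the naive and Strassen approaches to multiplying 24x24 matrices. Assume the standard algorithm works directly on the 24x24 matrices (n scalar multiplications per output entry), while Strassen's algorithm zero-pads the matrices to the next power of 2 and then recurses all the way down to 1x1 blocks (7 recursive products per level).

Matrix multiplication for 24x24 matrices:

Strassen's algorithm requires power-of-2 dimensions. Pad 24x24 to 32x32 (next power of 2).

Standard algorithm: 24^3 = 13824 multiplications
Strassen's algorithm: 7^(log2(32)) = 7^5 = 16807 multiplications
Difference: 13824 - 16807 = -2983 (Strassen uses MORE here due to padding overhead — for small or just-over-power-of-2 n, padding can outweigh the per-level savings)

Standard: 13824 multiplications (24^3). Strassen: 16807 multiplications (7^5, after padding to 32x32). Strassen reduces 8 recursive multiplications to 7 at each level.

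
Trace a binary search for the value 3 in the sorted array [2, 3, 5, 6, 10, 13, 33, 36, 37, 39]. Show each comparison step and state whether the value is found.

Binary search for 3 in [2, 3, 5, 6, 10, 13, 33, 36, 37, 39]:

lo=0, hi=9, mid=4, arr[mid]=10 -> 10 > 3, search left half
lo=0, hi=3, mid=1, arr[mid]=3 -> Found target at index 1!

Binary search finds 3 at index 1 after 2 comparisons. The search repeatedly halves the search space by comparing with the middle element.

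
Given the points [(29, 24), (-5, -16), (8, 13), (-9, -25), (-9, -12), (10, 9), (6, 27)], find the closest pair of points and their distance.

Computing all pairwise distances among 7 points:

d((29, 24), (-5, -16)) = 52.4976
d((29, 24), (8, 13)) = 23.7065
d((29, 24), (-9, -25)) = 62.0081
d((29, 24), (-9, -12)) = 52.345
d((29, 24), (10, 9)) = 24.2074
d((29, 24), (6, 27)) = 23.1948
d((-5, -16), (8, 13)) = 31.7805
d((-5, -16), (-9, -25)) = 9.8489
d((-5, -16), (-9, -12)) = 5.6569
d((-5, -16), (10, 9)) = 29.1548
d((-5, -16), (6, 27)) = 44.3847
d((8, 13), (-9, -25)) = 41.6293
d((8, 13), (-9, -12)) = 30.2324
d((8, 13), (10, 9)) = 4.4721 <-- minimum
d((8, 13), (6, 27)) = 14.1421
d((-9, -25), (-9, -12)) = 13.0
d((-9, -25), (10, 9)) = 38.9487
d((-9, -25), (6, 27)) = 54.1202
d((-9, -12), (10, 9)) = 28.3196
d((-9, -12), (6, 27)) = 41.7852
d((10, 9), (6, 27)) = 18.4391

Closest pair: (8, 13) and (10, 9) with distance 4.4721

The closest pair is (8, 13) and (10, 9) with Euclidean distance 4.4721. For 7 points, brute-force pairwise comparison is shown above. For large n, the divide-and-conquer algorithm (sort by x, recurse on halves, check the dividing strip) achieves O(n log n).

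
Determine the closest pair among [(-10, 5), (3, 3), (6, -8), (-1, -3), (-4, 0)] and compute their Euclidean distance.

Computing all pairwise distances among 5 points:

d((-10, 5), (3, 3)) = 13.1529
d((-10, 5), (6, -8)) = 20.6155
d((-10, 5), (-1, -3)) = 12.0416
d((-10, 5), (-4, 0)) = 7.8102
d((3, 3), (6, -8)) = 11.4018
d((3, 3), (-1, -3)) = 7.2111
d((3, 3), (-4, 0)) = 7.6158
d((6, -8), (-1, -3)) = 8.6023
d((6, -8), (-4, 0)) = 12.8062
d((-1, -3), (-4, 0)) = 4.2426 <-- minimum

Closest pair: (-1, -3) and (-4, 0) with distance 4.2426

The closest pair is (-1, -3) and (-4, 0) with Euclidean distance 4.2426. For 5 points, brute-force pairwise comparison is shown above. For large n, the divide-and-conquer algorithm (sort by x, recurse on halves, check the dividing strip) achieves O(n log n).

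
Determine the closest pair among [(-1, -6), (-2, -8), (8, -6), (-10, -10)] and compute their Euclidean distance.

Computing all pairwise distances among 4 points:

d((-1, -6), (-2, -8)) = 2.2361 <-- minimum
d((-1, -6), (8, -6)) = 9.0
d((-1, -6), (-10, -10)) = 9.8489
d((-2, -8), (8, -6)) = 10.198
d((-2, -8), (-10, -10)) = 8.2462
d((8, -6), (-10, -10)) = 18.4391

Closest pair: (-1, -6) and (-2, -8) with distance 2.2361

The closest pair is (-1, -6) and (-2, -8) with Euclidean distance 2.2361. For 4 points, brute-force pairwise comparison is shown above. For large n, the divide-and-conquer algorithm (sort by x, recurse on halves, check the dividing strip) achieves O(n log n).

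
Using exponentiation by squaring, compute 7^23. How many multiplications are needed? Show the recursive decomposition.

Computing 7^23 by squaring (build up from 7^1; each line after the first costs one multiplication):

7^1 = 7
7^2 = (7^1)^2 = 7^2 = 49
7^4 = (7^2)^2 = 49^2 = 2401
7^5 = 7 * 7^4 = 7 * 2401 = 16807
7^10 = (7^5)^2 = 16807^2 = 282475249
7^11 = 7 * 7^10 = 7 * 282475249 = 1977326743
7^22 = (7^11)^2 = 1977326743^2 = 3909821048582988049
7^23 = 7 * 7^22 = 7 * 3909821048582988049 = 27368747340080916343

Result: 27368747340080916343
Multiplications needed: 7 (7 lines after 7^1)

7^23 = 27368747340080916343. Using exponentiation by squaring, this requires 7 multiplications. The key idea: if the exponent is even, square the half-power; if odd, multiply by the base once.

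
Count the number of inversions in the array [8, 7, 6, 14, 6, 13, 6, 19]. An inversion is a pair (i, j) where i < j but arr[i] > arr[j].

Finding inversions in [8, 7, 6, 14, 6, 13, 6, 19]:

(0, 1): arr[0]=8 > arr[1]=7
(0, 2): arr[0]=8 > arr[2]=6
(0, 4): arr[0]=8 > arr[4]=6
(0, 6): arr[0]=8 > arr[6]=6
(1, 2): arr[1]=7 > arr[2]=6
(1, 4): arr[1]=7 > arr[4]=6
(1, 6): arr[1]=7 > arr[6]=6
(3, 4): arr[3]=14 > arr[4]=6
(3, 5): arr[3]=14 > arr[5]=13
(3, 6): arr[3]=14 > arr[6]=6
(5, 6): arr[5]=13 > arr[6]=6

Total inversions: 11

The array has 11 inversion(s): (0,1), (0,2), (0,4), (0,6), (1,2), (1,4), (1,6), (3,4), (3,5), (3,6), (5,6). Each pair (i,j) satisfies i < j and arr[i] > arr[j].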